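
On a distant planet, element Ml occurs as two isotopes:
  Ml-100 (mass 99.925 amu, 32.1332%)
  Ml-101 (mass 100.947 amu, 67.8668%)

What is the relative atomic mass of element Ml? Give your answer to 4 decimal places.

100.6186 amu

Ar = Σ fᵢ·mᵢ = 0.321332 × 99.925 + 0.678668 × 100.947
= 32.10910 + 68.50950 = 100.61860 amu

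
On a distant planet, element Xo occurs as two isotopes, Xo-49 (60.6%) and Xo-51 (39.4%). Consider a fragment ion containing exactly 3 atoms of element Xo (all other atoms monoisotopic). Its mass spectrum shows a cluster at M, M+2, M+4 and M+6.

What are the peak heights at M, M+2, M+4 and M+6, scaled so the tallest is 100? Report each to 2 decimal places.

Each Xo atom is independently Xo-49 (p = 0.606) or Xo-51 (q = 0.394); the cluster is the binomial expansion (p + q)^3.
P(M) = 0.606^3 = 0.222545
P(M+2) = 3 × 0.606^2 × 0.394^1 = 0.434073
P(M+4) = 3 × 0.606^1 × 0.394^2 = 0.282219
P(M+6) = 0.394^3 = 0.061163
The M+2 peak is largest (0.434073); scaling to 100 gives 51.27 : 100.00 : 65.02 : 14.09.

51.27 : 100.00 : 65.02 : 14.09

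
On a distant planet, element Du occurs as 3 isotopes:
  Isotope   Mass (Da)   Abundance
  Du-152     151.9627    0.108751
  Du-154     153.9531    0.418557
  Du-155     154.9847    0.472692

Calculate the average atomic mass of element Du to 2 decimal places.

154.22 Da

Ar = Σ fᵢ·mᵢ = 0.108751 × 151.9627 + 0.418557 × 153.9531 + 0.472692 × 154.9847
= 16.52610 + 64.43815 + 73.26003 = 154.22428 Da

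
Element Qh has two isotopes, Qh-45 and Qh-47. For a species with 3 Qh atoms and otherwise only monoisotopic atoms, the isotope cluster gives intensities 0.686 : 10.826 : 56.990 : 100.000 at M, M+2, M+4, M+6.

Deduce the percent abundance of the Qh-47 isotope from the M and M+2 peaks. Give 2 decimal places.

84.03%

If p is the fraction of Qh that is Qh-45, then I(M+2)/I(M) = [C(3,1)·p^2·(1−p)] / p^3 = 3·(1−p)/p = 10.826/0.686 = 15.7813
(1−p)/p = 15.7813/3 = 5.2604  ⇒  p = 1/(1 + 5.2604) = 0.1597
Qh-45: 15.97%, Qh-47: 84.03%.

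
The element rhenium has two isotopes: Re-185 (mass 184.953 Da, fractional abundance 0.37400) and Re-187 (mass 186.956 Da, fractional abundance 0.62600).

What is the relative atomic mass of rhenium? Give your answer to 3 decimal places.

The abundance-weighted mean is 0.37400 × 184.953 + 0.62600 × 186.956
= 69.1724 + 117.0345 = 186.2069 Da

186.207 Da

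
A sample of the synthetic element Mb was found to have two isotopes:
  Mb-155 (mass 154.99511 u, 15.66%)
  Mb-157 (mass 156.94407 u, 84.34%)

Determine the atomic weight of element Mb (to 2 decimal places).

156.64 u

Ar = Σ fᵢ·mᵢ = 0.1566 × 154.99511 + 0.8434 × 156.94407
= 24.272234 + 132.366629 = 156.638863 u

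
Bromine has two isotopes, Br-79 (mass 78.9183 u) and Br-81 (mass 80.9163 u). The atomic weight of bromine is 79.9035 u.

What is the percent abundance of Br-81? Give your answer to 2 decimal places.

Writing the weighted mean with unknown fraction x of Br-79:
78.9183·x + 80.9163·(1 − x) = 79.9035
(78.9183 − 80.9163)·x = 79.9035 − 80.9163
x = -1.0128 / -1.9980 = 0.50691 → 50.69% Br-79, 49.31% Br-81.

49.31%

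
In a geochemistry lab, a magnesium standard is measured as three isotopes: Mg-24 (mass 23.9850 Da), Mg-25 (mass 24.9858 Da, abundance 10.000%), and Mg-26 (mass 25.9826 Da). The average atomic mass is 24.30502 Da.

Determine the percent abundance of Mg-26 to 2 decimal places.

11.01%

Let x and y be the fractions of Mg-24 and Mg-26. Then x + y = 1 − 0.10000 = 0.90000 and 23.9850x + 25.9826y = 24.30502 − 0.10000×24.9858 = 21.80644.
Substituting: 23.9850x + 25.9826(0.90000 − x) = 21.80644
(23.9850 − 25.9826)x = -1.5779  ⇒  x = 0.78990, y = 0.11010
Mg-24: 78.99%, Mg-26: 11.01%.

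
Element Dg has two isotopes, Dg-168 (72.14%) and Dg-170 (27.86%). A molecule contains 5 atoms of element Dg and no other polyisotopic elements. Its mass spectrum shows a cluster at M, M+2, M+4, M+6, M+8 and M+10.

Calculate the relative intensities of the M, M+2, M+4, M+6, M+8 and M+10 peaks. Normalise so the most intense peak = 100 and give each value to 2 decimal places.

The 5 Dg atoms are independent, so intensities follow the terms of (0.7214 + 0.2786)^5.
P(M) = 0.7214^5 = 0.195380
P(M+2) = 5 × 0.7214^4 × 0.2786^1 = 0.377273
P(M+4) = 10 × 0.7214^3 × 0.2786^2 = 0.291401
P(M+6) = 10 × 0.7214^2 × 0.2786^3 = 0.112537
P(M+8) = 5 × 0.7214^1 × 0.2786^4 = 0.021731
P(M+10) = 0.2786^5 = 0.001678
The M+2 peak is largest (0.377273); scaling to 100 gives 51.79 : 100.00 : 77.24 : 29.83 : 5.76 : 0.44.

51.79 : 100.00 : 77.24 : 29.83 : 5.76 : 0.44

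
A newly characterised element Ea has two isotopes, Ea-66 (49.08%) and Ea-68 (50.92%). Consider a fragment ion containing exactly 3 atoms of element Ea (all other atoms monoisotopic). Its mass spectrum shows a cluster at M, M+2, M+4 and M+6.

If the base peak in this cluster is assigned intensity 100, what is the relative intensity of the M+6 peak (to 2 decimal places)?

34.58

(0.4908 + 0.5092)^3 gives M 0.1182, M+2 0.3680, M+4 0.3818, M+6 0.1320; the largest is M+4.
P(M+4) = C(3,2) × 0.4908^1 × 0.5092^2 = 3 × 0.4908 × 0.25928464 = 0.381771 (base)
P(M+6) = C(3,3) × 0.4908^0 × 0.5092^3 = 1 × 1.0000 × 0.13202774 = 0.132028
Relative intensity = 0.132028 / 0.381771 × 100 = 34.58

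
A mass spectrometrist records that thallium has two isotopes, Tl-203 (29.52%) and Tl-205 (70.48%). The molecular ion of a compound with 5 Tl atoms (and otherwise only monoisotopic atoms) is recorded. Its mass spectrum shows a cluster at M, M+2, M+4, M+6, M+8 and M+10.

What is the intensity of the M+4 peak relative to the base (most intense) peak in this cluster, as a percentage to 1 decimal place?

Term probabilities: M 0.0022, M+2 0.0268, M+4 0.1278, M+6 0.3051, M+8 0.3642, M+10 0.1739. Base peak = M+8.
P(M+8) = C(5,4) × 0.2952^1 × 0.7048^4 = 5 × 0.2952 × 0.24675365 = 0.364208 (base)
P(M+4) = C(5,2) × 0.2952^3 × 0.7048^2 = 10 × 0.02572463 × 0.49674304 = 0.127785
Relative intensity = 0.127785 / 0.364208 × 100 = 35.1

35.1%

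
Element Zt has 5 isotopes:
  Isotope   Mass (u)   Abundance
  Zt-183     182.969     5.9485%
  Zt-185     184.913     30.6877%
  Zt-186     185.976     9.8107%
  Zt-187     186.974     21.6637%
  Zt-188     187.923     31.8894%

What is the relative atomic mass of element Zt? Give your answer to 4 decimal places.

The abundance-weighted mean is 0.059485 × 182.969 + 0.306877 × 184.913 + 0.098107 × 185.976 + 0.216637 × 186.974 + 0.318894 × 187.923
= 10.88391 + 56.74555 + 18.24555 + 40.50549 + 59.92752 = 186.30802 u

186.3080 u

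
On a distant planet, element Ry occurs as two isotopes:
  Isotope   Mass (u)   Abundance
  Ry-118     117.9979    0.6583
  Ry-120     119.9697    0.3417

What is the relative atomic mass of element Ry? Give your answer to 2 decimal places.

Average mass = Σ (abundance × isotope mass) = 0.6583 × 117.9979 + 0.3417 × 119.9697
= 77.67802 + 40.99365 = 118.67167 u

118.67 u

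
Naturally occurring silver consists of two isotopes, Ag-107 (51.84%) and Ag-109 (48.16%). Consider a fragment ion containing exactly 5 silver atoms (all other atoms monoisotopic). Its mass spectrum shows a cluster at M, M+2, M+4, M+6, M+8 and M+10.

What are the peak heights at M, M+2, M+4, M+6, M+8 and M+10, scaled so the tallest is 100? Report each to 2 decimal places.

Expanding (0.5184 + 0.4816)^5:
P(M) = 0.5184^5 = 0.037439
P(M+2) = 5 × 0.5184^4 × 0.4816^1 = 0.173907
P(M+4) = 10 × 0.5184^3 × 0.4816^2 = 0.323123
P(M+6) = 10 × 0.5184^2 × 0.4816^3 = 0.300185
P(M+8) = 5 × 0.5184^1 × 0.4816^4 = 0.139438
P(M+10) = 0.4816^5 = 0.025908
The M+4 peak is largest (0.323123); scaling to 100 gives 11.59 : 53.82 : 100.00 : 92.90 : 43.15 : 8.02.

11.59 : 53.82 : 100.00 : 92.90 : 43.15 : 8.02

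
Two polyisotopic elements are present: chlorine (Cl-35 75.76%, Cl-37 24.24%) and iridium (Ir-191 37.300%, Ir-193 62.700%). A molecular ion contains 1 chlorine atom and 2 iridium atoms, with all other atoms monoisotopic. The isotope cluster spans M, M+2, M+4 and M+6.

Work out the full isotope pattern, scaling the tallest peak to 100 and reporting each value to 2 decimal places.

25.63 : 94.38 : 100.00 : 23.17

Chlorine pattern (n=1): 0.7576 : 0.2424
Iridium pattern (n=2): 0.139129 : 0.467742 : 0.393129
Convolve the two distributions (both contribute in 2-u steps):
  M: 0.7576×0.139129 = 0.105404
  M+2: 0.7576×0.467742 + 0.2424×0.139129 = 0.388086
  M+4: 0.7576×0.393129 + 0.2424×0.467742 = 0.411215
  M+6: 0.2424×0.393129 = 0.095294
Scale to base peak (0.411215) = 100: 25.63 : 94.38 : 100.00 : 23.17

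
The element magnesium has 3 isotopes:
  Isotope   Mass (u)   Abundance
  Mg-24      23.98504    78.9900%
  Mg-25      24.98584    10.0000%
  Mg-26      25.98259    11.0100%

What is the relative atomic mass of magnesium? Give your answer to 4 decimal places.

Ar = Σ fᵢ·mᵢ = 0.789900 × 23.98504 + 0.100000 × 24.98584 + 0.110100 × 25.98259
= 18.945783 + 2.498584 + 2.860683 = 24.305050 u

24.3051 u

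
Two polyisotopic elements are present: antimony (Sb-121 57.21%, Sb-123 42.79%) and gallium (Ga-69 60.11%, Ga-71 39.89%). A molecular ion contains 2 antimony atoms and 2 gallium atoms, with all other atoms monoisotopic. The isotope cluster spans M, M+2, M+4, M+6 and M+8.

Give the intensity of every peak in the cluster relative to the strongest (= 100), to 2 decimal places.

Antimony pattern (n=2): 0.32729841 : 0.48960318 : 0.18309841
Gallium pattern (n=2): 0.36132121 : 0.47955758 : 0.15912121
Convolve the two distributions (both contribute in 2-u steps):
  M: 0.32729841×0.36132121 = 0.118260
  M+2: 0.32729841×0.47955758 + 0.48960318×0.36132121 = 0.333862
  M+4: 0.32729841×0.15912121 + 0.48960318×0.47955758 + 0.18309841×0.36132121 = 0.353030
  M+6: 0.48960318×0.15912121 + 0.18309841×0.47955758 = 0.165712
  M+8: 0.18309841×0.15912121 = 0.029135
Scale to base peak (0.353030) = 100: 33.50 : 94.57 : 100.00 : 46.94 : 8.25

33.50 : 94.57 : 100.00 : 46.94 : 8.25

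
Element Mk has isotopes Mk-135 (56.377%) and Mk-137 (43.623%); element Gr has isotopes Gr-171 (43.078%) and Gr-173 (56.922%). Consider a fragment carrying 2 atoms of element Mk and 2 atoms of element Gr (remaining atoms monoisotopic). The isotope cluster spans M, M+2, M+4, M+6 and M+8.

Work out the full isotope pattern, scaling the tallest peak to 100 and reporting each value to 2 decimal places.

Element Mk pattern (n=2): 0.31783661 : 0.49186677 : 0.19029661
Element Gr pattern (n=2): 0.18557141 : 0.49041718 : 0.32401141
Convolve the two distributions (both contribute in 2-u steps):
  M: 0.31783661×0.18557141 = 0.058981
  M+2: 0.31783661×0.49041718 + 0.49186677×0.18557141 = 0.247149
  M+4: 0.31783661×0.32401141 + 0.49186677×0.49041718 + 0.19029661×0.18557141 = 0.379516
  M+6: 0.49186677×0.32401141 + 0.19029661×0.49041718 = 0.252695
  M+8: 0.19029661×0.32401141 = 0.061658
Scale to base peak (0.379516) = 100: 15.54 : 65.12 : 100.00 : 66.58 : 16.25

15.54 : 65.12 : 100.00 : 66.58 : 16.25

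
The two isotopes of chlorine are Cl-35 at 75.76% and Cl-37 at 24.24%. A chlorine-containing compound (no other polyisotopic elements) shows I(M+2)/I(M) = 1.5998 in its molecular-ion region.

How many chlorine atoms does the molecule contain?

5

For n independent Cl atoms, I(M+2)/I(M) = n · (abundance Cl-37) / (abundance Cl-35) = n · 0.2424/0.7576.
n = 1.5998 × 0.7576/0.2424 = 5.00 ≈ 5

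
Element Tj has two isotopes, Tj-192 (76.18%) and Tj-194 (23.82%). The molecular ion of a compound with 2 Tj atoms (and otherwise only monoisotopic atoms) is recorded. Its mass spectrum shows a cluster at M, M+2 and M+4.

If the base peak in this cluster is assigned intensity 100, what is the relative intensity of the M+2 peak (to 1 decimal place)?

(0.7618 + 0.2382)^2 gives M 0.5803, M+2 0.3629, M+4 0.0567; the largest is M.
P(M) = C(2,0) × 0.7618^2 × 0.2382^0 = 1 × 0.58033924 × 1.0000 = 0.580339 (base)
P(M+2) = C(2,1) × 0.7618^1 × 0.2382^1 = 2 × 0.7618 × 0.2382 = 0.362922
Relative intensity = 0.362922 / 0.580339 × 100 = 62.5

62.5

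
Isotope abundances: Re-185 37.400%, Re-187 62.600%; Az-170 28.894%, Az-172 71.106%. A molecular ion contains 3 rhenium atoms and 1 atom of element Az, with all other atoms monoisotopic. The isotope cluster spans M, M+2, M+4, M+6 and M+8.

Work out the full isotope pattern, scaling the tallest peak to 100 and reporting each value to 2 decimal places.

Rhenium pattern (n=3): 0.05231362 : 0.26268713 : 0.43968487 : 0.24531438
Element Az pattern (n=1): 0.28894 : 0.71106
Convolve the two distributions (both contribute in 2-u steps):
  M: 0.05231362×0.28894 = 0.015115
  M+2: 0.05231362×0.71106 + 0.26268713×0.28894 = 0.113099
  M+4: 0.26268713×0.71106 + 0.43968487×0.28894 = 0.313829
  M+6: 0.43968487×0.71106 + 0.24531438×0.28894 = 0.383523
  M+8: 0.24531438×0.71106 = 0.174433
Scale to base peak (0.383523) = 100: 3.94 : 29.49 : 81.83 : 100.00 : 45.48

3.94 : 29.49 : 81.83 : 100.00 : 45.48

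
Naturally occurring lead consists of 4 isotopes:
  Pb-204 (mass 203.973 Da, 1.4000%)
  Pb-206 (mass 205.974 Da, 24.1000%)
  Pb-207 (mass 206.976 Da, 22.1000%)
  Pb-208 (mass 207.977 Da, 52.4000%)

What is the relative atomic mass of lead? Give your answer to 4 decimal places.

207.2170 Da

Weight each isotope mass by its fractional abundance: 0.014000 × 203.973 + 0.241000 × 205.974 + 0.221000 × 206.976 + 0.524000 × 207.977
= 2.85562 + 49.63973 + 45.74170 + 108.97995 = 207.21700 Da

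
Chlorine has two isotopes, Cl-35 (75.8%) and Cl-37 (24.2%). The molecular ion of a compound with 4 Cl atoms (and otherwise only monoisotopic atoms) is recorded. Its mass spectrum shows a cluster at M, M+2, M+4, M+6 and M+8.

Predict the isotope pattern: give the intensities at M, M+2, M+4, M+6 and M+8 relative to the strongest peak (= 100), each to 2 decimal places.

78.31 : 100.00 : 47.89 : 10.19 : 0.81

Each Cl atom is independently Cl-35 (p = 0.758) or Cl-37 (q = 0.242); the cluster is the binomial expansion (p + q)^4.
P(M) = 0.758^4 = 0.330124
P(M+2) = 4 × 0.758^3 × 0.242^1 = 0.421583
P(M+4) = 6 × 0.758^2 × 0.242^2 = 0.201893
P(M+6) = 4 × 0.758^1 × 0.242^3 = 0.042971
P(M+8) = 0.242^4 = 0.003430
The M+2 peak is largest (0.421583); scaling to 100 gives 78.31 : 100.00 : 47.89 : 10.19 : 0.81.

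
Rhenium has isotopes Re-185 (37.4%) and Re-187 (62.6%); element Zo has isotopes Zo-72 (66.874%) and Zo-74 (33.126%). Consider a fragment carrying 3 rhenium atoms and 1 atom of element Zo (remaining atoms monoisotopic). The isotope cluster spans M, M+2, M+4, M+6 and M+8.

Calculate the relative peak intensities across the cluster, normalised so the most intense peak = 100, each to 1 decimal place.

Rhenium pattern (n=3): 0.05231362 : 0.26268713 : 0.43968487 : 0.24531438
Element Zo pattern (n=1): 0.66874 : 0.33126
Convolve the two distributions (both contribute in 2-u steps):
  M: 0.05231362×0.66874 = 0.034984
  M+2: 0.05231362×0.33126 + 0.26268713×0.66874 = 0.192999
  M+4: 0.26268713×0.33126 + 0.43968487×0.66874 = 0.381053
  M+6: 0.43968487×0.33126 + 0.24531438×0.66874 = 0.309702
  M+8: 0.24531438×0.33126 = 0.081263
Scale to base peak (0.381053) = 100: 9.2 : 50.6 : 100.0 : 81.3 : 21.3

9.2 : 50.6 : 100.0 : 81.3 : 21.3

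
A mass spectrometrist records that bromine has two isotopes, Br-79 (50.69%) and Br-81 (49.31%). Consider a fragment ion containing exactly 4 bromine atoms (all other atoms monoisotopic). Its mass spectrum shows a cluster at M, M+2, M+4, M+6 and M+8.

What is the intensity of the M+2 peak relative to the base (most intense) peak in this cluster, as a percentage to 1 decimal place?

(0.5069 + 0.4931)^4 gives M 0.0660, M+2 0.2569, M+4 0.3749, M+6 0.2431, M+8 0.0591; the largest is M+4.
P(M+4) = C(4,2) × 0.5069^2 × 0.4931^2 = 6 × 0.25694761 × 0.24314761 = 0.374857 (base)
P(M+2) = C(4,1) × 0.5069^3 × 0.4931^1 = 4 × 0.13024674 × 0.4931 = 0.256899
Relative intensity = 0.256899 / 0.374857 × 100 = 68.5

68.5%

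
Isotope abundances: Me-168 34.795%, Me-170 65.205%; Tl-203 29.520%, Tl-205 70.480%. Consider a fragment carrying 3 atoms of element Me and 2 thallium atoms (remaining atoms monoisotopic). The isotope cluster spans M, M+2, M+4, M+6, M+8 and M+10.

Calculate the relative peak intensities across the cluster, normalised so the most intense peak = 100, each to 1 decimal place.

Element Me pattern (n=3): 0.04212603 : 0.23682952 : 0.44381287 : 0.27723158
Thallium pattern (n=2): 0.08714304 : 0.41611392 : 0.49674304
Convolve the two distributions (both contribute in 2-u steps):
  M: 0.04212603×0.08714304 = 0.003671
  M+2: 0.04212603×0.41611392 + 0.23682952×0.08714304 = 0.038167
  M+4: 0.04212603×0.49674304 + 0.23682952×0.41611392 + 0.44381287×0.08714304 = 0.158149
  M+6: 0.23682952×0.49674304 + 0.44381287×0.41611392 + 0.27723158×0.08714304 = 0.326479
  M+8: 0.44381287×0.49674304 + 0.27723158×0.41611392 = 0.335821
  M+10: 0.27723158×0.49674304 = 0.137713
Scale to base peak (0.335821) = 100: 1.1 : 11.4 : 47.1 : 97.2 : 100.0 : 41.0

1.1 : 11.4 : 47.1 : 97.2 : 100.0 : 41.0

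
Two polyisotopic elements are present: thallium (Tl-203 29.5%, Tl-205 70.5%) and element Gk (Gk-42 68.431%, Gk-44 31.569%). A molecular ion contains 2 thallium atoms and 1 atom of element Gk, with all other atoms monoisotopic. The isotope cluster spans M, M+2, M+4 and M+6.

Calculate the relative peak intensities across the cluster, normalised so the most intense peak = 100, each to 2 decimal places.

Thallium pattern (n=2): 0.087025 : 0.41595 : 0.497025
Element Gk pattern (n=1): 0.68431 : 0.31569
Convolve the two distributions (both contribute in 2-u steps):
  M: 0.087025×0.68431 = 0.059552
  M+2: 0.087025×0.31569 + 0.41595×0.68431 = 0.312112
  M+4: 0.41595×0.31569 + 0.497025×0.68431 = 0.471430
  M+6: 0.497025×0.31569 = 0.156906
Scale to base peak (0.471430) = 100: 12.63 : 66.21 : 100.00 : 33.28

12.63 : 66.21 : 100.00 : 33.28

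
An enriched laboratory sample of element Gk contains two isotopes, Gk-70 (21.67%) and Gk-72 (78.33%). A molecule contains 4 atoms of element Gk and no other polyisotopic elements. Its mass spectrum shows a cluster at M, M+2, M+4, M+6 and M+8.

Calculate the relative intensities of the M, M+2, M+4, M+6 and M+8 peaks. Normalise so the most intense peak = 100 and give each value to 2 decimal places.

0.53 : 7.65 : 41.50 : 100.00 : 90.37

Expanding (0.2167 + 0.7833)^4:
P(M) = 0.2167^4 = 0.002205
P(M+2) = 4 × 0.2167^3 × 0.7833^1 = 0.031883
P(M+4) = 6 × 0.2167^2 × 0.7833^2 = 0.172872
P(M+6) = 4 × 0.2167^1 × 0.7833^3 = 0.416585
P(M+8) = 0.7833^4 = 0.376455
The M+6 peak is largest (0.416585); scaling to 100 gives 0.53 : 7.65 : 41.50 : 100.00 : 90.37.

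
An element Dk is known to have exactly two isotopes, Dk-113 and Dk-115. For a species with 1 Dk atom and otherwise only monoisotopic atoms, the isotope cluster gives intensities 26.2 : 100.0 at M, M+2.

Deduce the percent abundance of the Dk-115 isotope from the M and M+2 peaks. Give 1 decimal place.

Write p for the Dk-113 fraction. I(M+2)/I(M) = [C(1,1)·p^0·(1−p)] / p^1 = 1·(1−p)/p = 100.0/26.2 = 3.8168
(1−p)/p = 3.8168/1 = 3.8168  ⇒  p = 1/(1 + 3.8168) = 0.2076
Dk-113: 20.8%, Dk-115: 79.2%.

79.2%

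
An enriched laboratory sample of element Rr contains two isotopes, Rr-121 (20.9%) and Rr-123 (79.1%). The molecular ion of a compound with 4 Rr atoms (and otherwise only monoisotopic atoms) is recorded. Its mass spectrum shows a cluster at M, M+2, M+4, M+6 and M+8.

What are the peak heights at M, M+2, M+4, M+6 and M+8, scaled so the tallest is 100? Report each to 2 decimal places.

The 4 Rr atoms are independent, so intensities follow the terms of (0.209 + 0.791)^4.
P(M) = 0.209^4 = 0.001908
P(M+2) = 4 × 0.209^3 × 0.791^1 = 0.028885
P(M+4) = 6 × 0.209^2 × 0.791^2 = 0.163982
P(M+6) = 4 × 0.209^1 × 0.791^3 = 0.413748
P(M+8) = 0.791^4 = 0.391477
The M+6 peak is largest (0.413748); scaling to 100 gives 0.46 : 6.98 : 39.63 : 100.00 : 94.62.

0.46 : 6.98 : 39.63 : 100.00 : 94.62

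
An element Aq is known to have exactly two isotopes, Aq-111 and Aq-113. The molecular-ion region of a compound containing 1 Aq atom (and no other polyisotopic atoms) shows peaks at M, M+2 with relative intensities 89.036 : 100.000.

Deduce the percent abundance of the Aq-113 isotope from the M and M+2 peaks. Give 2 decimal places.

52.90%

If p is the fraction of Aq that is Aq-111, then I(M+2)/I(M) = [C(1,1)·p^0·(1−p)] / p^1 = 1·(1−p)/p = 100.000/89.036 = 1.1231
(1−p)/p = 1.1231/1 = 1.1231  ⇒  p = 1/(1 + 1.1231) = 0.4710
Aq-111: 47.10%, Aq-113: 52.90%.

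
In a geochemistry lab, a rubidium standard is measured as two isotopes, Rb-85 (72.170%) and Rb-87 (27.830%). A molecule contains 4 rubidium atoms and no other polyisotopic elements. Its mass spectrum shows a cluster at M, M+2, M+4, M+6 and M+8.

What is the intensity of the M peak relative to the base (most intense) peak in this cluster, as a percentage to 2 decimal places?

64.83%

Term probabilities: M 0.2713, M+2 0.4184, M+4 0.2420, M+6 0.0622, M+8 0.0060. Base peak = M+2.
P(M+2) = C(4,1) × 0.72170^3 × 0.27830^1 = 4 × 0.37589809 × 0.2783 = 0.418450 (base)
P(M) = C(4,0) × 0.72170^4 × 0.27830^0 = 1 × 0.27128565 × 1.0000 = 0.271286
Relative intensity = 0.271286 / 0.418450 × 100 = 64.83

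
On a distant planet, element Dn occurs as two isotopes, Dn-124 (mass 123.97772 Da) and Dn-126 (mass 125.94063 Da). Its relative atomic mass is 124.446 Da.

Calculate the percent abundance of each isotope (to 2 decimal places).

Dn-124: 76.14%, Dn-126: 23.86%

Writing the weighted mean with unknown fraction x of Dn-124:
123.97772·x + 125.94063·(1 − x) = 124.446
(123.97772 − 125.94063)·x = 124.446 − 125.94063
x = -1.49463 / -1.96291 = 0.76144 → 76.14% Dn-124, 23.86% Dn-126.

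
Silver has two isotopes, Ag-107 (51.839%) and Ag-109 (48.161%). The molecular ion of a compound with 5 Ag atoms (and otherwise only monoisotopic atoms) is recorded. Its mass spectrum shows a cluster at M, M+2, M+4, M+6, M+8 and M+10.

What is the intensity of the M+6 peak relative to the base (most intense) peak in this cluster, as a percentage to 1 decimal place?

Binomial terms of (0.51839 + 0.48161)^5: M 0.0374, M+2 0.1739, M+4 0.3231, M+6 0.3002, M+8 0.1394, M+10 0.0259 → M+4 is the base peak.
P(M+4) = C(5,2) × 0.51839^3 × 0.48161^2 = 10 × 0.13930601 × 0.23194819 = 0.323118 (base)
P(M+6) = C(5,3) × 0.51839^2 × 0.48161^3 = 10 × 0.26872819 × 0.11170857 = 0.300192
Relative intensity = 0.300192 / 0.323118 × 100 = 92.9

92.9%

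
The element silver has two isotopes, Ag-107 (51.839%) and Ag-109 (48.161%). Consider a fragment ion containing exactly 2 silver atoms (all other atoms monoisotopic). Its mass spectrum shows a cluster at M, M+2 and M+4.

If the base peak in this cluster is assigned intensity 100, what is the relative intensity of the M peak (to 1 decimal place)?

Term probabilities: M 0.2687, M+2 0.4993, M+4 0.2319. Base peak = M+2.
P(M+2) = C(2,1) × 0.51839^1 × 0.48161^1 = 2 × 0.51839 × 0.48161 = 0.499324 (base)
P(M) = C(2,0) × 0.51839^2 × 0.48161^0 = 1 × 0.26872819 × 1.0000 = 0.268728
Relative intensity = 0.268728 / 0.499324 × 100 = 53.8

53.8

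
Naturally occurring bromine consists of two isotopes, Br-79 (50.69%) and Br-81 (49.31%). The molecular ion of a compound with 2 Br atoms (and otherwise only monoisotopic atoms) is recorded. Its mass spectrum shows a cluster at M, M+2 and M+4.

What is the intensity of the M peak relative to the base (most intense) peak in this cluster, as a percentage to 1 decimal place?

(0.5069 + 0.4931)^2 gives M 0.2569, M+2 0.4999, M+4 0.2431; the largest is M+2.
P(M+2) = C(2,1) × 0.5069^1 × 0.4931^1 = 2 × 0.5069 × 0.4931 = 0.499905 (base)
P(M) = C(2,0) × 0.5069^2 × 0.4931^0 = 1 × 0.25694761 × 1.0000 = 0.256948
Relative intensity = 0.256948 / 0.499905 × 100 = 51.4

51.4%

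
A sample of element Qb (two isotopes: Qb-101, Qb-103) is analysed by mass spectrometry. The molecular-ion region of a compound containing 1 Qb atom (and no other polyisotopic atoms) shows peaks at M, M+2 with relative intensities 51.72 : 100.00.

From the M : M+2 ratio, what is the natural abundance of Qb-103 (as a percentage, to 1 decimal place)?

If p is the fraction of Qb that is Qb-101, then I(M+2)/I(M) = [C(1,1)·p^0·(1−p)] / p^1 = 1·(1−p)/p = 100.00/51.72 = 1.9335
(1−p)/p = 1.9335/1 = 1.9335  ⇒  p = 1/(1 + 1.9335) = 0.3409
Qb-101: 34.1%, Qb-103: 65.9%.

65.9%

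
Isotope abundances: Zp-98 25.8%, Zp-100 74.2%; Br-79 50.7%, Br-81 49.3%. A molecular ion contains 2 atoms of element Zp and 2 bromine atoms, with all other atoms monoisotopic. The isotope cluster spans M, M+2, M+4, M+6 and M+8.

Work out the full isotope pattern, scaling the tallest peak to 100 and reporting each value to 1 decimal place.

4.6 : 35.8 : 94.8 : 100.0 : 36.3

Element Zp pattern (n=2): 0.066564 : 0.382872 : 0.550564
Bromine pattern (n=2): 0.257049 : 0.499902 : 0.243049
Convolve the two distributions (both contribute in 2-u steps):
  M: 0.066564×0.257049 = 0.017110
  M+2: 0.066564×0.499902 + 0.382872×0.257049 = 0.131692
  M+4: 0.066564×0.243049 + 0.382872×0.499902 + 0.550564×0.257049 = 0.349099
  M+6: 0.382872×0.243049 + 0.550564×0.499902 = 0.368285
  M+8: 0.550564×0.243049 = 0.133814
Scale to base peak (0.368285) = 100: 4.6 : 35.8 : 94.8 : 100.0 : 36.3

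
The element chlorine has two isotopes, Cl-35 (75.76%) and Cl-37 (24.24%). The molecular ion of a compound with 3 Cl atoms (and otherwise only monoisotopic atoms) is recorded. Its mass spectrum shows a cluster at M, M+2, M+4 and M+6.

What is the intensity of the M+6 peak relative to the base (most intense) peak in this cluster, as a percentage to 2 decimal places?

3.28%

Binomial terms of (0.7576 + 0.2424)^3: M 0.4348, M+2 0.4174, M+4 0.1335, M+6 0.0142 → M is the base peak.
P(M) = C(3,0) × 0.7576^3 × 0.2424^0 = 1 × 0.4348304 × 1.0000 = 0.434830 (base)
P(M+6) = C(3,3) × 0.7576^0 × 0.2424^3 = 1 × 1.0000 × 0.01424288 = 0.014243
Relative intensity = 0.014243 / 0.434830 × 100 = 3.28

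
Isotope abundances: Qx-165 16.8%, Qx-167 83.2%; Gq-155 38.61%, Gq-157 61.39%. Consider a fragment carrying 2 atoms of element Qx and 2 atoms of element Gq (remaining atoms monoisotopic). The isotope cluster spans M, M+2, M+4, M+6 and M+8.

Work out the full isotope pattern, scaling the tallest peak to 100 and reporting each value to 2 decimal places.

Element Qx pattern (n=2): 0.028224 : 0.279552 : 0.692224
Element Gq pattern (n=2): 0.14907321 : 0.47405358 : 0.37687321
Convolve the two distributions (both contribute in 2-u steps):
  M: 0.028224×0.14907321 = 0.004207
  M+2: 0.028224×0.47405358 + 0.279552×0.14907321 = 0.055053
  M+4: 0.028224×0.37687321 + 0.279552×0.47405358 + 0.692224×0.14907321 = 0.246352
  M+6: 0.279552×0.37687321 + 0.692224×0.47405358 = 0.433507
  M+8: 0.692224×0.37687321 = 0.260881
Scale to base peak (0.433507) = 100: 0.97 : 12.70 : 56.83 : 100.00 : 60.18

0.97 : 12.70 : 56.83 : 100.00 : 60.18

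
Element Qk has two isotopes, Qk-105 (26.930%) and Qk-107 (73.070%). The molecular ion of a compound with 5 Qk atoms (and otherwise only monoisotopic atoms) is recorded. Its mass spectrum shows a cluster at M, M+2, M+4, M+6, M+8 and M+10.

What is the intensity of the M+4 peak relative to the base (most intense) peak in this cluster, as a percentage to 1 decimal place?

(0.26930 + 0.73070)^5 gives M 0.0014, M+2 0.0192, M+4 0.1043, M+6 0.2829, M+8 0.3839, M+10 0.2083; the largest is M+8.
P(M+8) = C(5,4) × 0.26930^1 × 0.73070^4 = 5 × 0.2693 × 0.28507323 = 0.383851 (base)
P(M+4) = C(5,2) × 0.26930^3 × 0.73070^2 = 10 × 0.01953031 × 0.53392249 = 0.104277
Relative intensity = 0.104277 / 0.383851 × 100 = 27.2

27.2%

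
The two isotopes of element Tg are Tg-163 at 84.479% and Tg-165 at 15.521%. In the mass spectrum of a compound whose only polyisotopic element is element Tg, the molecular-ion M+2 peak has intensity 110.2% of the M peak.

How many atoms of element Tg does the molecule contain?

6

The M+2/M ratio from n Tg atoms is n · q/p = n · 0.15521/0.84479.
n = 1.102 × 0.84479/0.15521 = 6.00 ≈ 6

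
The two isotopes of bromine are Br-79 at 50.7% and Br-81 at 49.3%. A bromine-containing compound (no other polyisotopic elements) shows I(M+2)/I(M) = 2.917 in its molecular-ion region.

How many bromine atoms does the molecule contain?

With n Br atoms, P(M+2)/P(M) = C(n,1)·p^(n−1)q / p^n = n·q/p = n · 0.493/0.507.
n = 2.917 × 0.507/0.493 = 3.00 ≈ 3

3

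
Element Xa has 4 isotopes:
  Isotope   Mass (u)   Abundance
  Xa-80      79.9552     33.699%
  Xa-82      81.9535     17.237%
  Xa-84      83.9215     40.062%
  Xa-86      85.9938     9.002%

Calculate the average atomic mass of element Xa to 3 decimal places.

82.432 u

Ar = Σ fᵢ·mᵢ = 0.33699 × 79.9552 + 0.17237 × 81.9535 + 0.40062 × 83.9215 + 0.09002 × 85.9938
= 26.94410 + 14.12632 + 33.62063 + 7.74116 = 82.43221 u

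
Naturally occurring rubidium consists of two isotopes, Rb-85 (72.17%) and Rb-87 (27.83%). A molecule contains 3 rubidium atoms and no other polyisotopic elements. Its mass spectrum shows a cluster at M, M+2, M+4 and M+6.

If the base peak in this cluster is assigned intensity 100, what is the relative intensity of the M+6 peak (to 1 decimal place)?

5.0

Binomial terms of (0.7217 + 0.2783)^3: M 0.3759, M+2 0.4349, M+4 0.1677, M+6 0.0216 → M+2 is the base peak.
P(M+2) = C(3,1) × 0.7217^2 × 0.2783^1 = 3 × 0.52085089 × 0.2783 = 0.434858 (base)
P(M+6) = C(3,3) × 0.7217^0 × 0.2783^3 = 1 × 1.0000 × 0.02155458 = 0.021555
Relative intensity = 0.021555 / 0.434858 × 100 = 5.0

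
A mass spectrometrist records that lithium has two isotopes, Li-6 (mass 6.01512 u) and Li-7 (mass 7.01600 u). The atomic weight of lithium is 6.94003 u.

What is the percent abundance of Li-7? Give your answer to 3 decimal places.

Let x be the fractional abundance of Li-6; then Li-7 has abundance 1 − x.
6.01512·x + 7.01600·(1 − x) = 6.94003
(6.01512 − 7.01600)·x = 6.94003 − 7.01600
x = -0.07597 / -1.00088 = 0.07590 → 7.590% Li-6, 92.410% Li-7.

92.410%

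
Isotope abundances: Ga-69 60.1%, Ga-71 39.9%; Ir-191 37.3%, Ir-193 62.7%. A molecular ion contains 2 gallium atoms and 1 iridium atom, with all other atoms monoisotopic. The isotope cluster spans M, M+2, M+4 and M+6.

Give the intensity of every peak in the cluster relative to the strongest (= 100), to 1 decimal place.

33.2 : 100.0 : 88.8 : 24.6

Gallium pattern (n=2): 0.361201 : 0.479598 : 0.159201
Iridium pattern (n=1): 0.3730 : 0.6270
Convolve the two distributions (both contribute in 2-u steps):
  M: 0.361201×0.3730 = 0.134728
  M+2: 0.361201×0.6270 + 0.479598×0.3730 = 0.405363
  M+4: 0.479598×0.6270 + 0.159201×0.3730 = 0.360090
  M+6: 0.159201×0.6270 = 0.099819
Scale to base peak (0.405363) = 100: 33.2 : 100.0 : 88.8 : 24.6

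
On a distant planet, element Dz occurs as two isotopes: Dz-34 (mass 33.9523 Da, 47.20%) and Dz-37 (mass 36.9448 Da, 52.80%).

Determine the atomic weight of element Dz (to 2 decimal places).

The abundance-weighted mean is 0.4720 × 33.9523 + 0.5280 × 36.9448
= 16.02549 + 19.50685 = 35.53234 Da

35.53 Da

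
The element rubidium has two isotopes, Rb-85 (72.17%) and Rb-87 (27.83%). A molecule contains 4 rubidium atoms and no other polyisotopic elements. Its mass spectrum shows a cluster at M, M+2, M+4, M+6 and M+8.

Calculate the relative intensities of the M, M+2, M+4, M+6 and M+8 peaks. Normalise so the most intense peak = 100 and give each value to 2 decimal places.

Expanding (0.7217 + 0.2783)^4:
P(M) = 0.7217^4 = 0.271286
P(M+2) = 4 × 0.7217^3 × 0.2783^1 = 0.418450
P(M+4) = 6 × 0.7217^2 × 0.2783^2 = 0.242042
P(M+6) = 4 × 0.7217^1 × 0.2783^3 = 0.062224
P(M+8) = 0.2783^4 = 0.005999
The M+2 peak is largest (0.418450); scaling to 100 gives 64.83 : 100.00 : 57.84 : 14.87 : 1.43.

64.83 : 100.00 : 57.84 : 14.87 : 1.43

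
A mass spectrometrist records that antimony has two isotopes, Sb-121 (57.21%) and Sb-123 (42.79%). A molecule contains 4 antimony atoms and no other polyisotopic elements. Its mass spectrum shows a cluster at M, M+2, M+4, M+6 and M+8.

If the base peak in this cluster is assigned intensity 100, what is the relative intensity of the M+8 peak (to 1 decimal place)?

9.3

(0.5721 + 0.4279)^4 gives M 0.1071, M+2 0.3205, M+4 0.3596, M+6 0.1793, M+8 0.0335; the largest is M+4.
P(M+4) = C(4,2) × 0.5721^2 × 0.4279^2 = 6 × 0.32729841 × 0.18309841 = 0.359567 (base)
P(M+8) = C(4,4) × 0.5721^0 × 0.4279^4 = 1 × 1.0000 × 0.03352503 = 0.033525
Relative intensity = 0.033525 / 0.359567 × 100 = 9.3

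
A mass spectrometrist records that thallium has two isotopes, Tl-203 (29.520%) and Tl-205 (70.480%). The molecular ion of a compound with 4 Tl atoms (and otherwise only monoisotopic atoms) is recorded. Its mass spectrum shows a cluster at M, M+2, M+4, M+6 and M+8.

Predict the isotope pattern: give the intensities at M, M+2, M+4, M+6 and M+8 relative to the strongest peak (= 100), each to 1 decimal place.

Each Tl atom is independently Tl-203 (p = 0.29520) or Tl-205 (q = 0.70480); the cluster is the binomial expansion (p + q)^4.
P(M) = 0.29520^4 = 0.007594
P(M+2) = 4 × 0.29520^3 × 0.70480^1 = 0.072523
P(M+4) = 6 × 0.29520^2 × 0.70480^2 = 0.259726
P(M+6) = 4 × 0.29520^1 × 0.70480^3 = 0.413403
P(M+8) = 0.70480^4 = 0.246754
The M+6 peak is largest (0.413403); scaling to 100 gives 1.8 : 17.5 : 62.8 : 100.0 : 59.7.

1.8 : 17.5 : 62.8 : 100.0 : 59.7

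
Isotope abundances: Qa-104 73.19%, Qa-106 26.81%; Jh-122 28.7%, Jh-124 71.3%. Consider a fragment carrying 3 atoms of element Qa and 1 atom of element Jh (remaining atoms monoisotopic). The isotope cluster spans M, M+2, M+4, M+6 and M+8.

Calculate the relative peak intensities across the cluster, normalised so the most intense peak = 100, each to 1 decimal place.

Element Qa pattern (n=3): 0.39206244 : 0.4308455 : 0.15782167 : 0.01927039
Element Jh pattern (n=1): 0.2870 : 0.7130
Convolve the two distributions (both contribute in 2-u steps):
  M: 0.39206244×0.2870 = 0.112522
  M+2: 0.39206244×0.7130 + 0.4308455×0.2870 = 0.403193
  M+4: 0.4308455×0.7130 + 0.15782167×0.2870 = 0.352488
  M+6: 0.15782167×0.7130 + 0.01927039×0.2870 = 0.118057
  M+8: 0.01927039×0.7130 = 0.013740
Scale to base peak (0.403193) = 100: 27.9 : 100.0 : 87.4 : 29.3 : 3.4

27.9 : 100.0 : 87.4 : 29.3 : 3.4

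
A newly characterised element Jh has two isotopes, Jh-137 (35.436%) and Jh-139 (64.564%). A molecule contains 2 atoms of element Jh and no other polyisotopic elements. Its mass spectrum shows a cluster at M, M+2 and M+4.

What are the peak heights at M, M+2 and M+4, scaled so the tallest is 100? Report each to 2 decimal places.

27.44 : 100.00 : 91.10

The 2 Jh atoms are independent, so intensities follow the terms of (0.35436 + 0.64564)^2.
P(M) = 0.35436^2 = 0.125571
P(M+2) = 2 × 0.35436^1 × 0.64564^1 = 0.457578
P(M+4) = 0.64564^2 = 0.416851
The M+2 peak is largest (0.457578); scaling to 100 gives 27.44 : 100.00 : 91.10.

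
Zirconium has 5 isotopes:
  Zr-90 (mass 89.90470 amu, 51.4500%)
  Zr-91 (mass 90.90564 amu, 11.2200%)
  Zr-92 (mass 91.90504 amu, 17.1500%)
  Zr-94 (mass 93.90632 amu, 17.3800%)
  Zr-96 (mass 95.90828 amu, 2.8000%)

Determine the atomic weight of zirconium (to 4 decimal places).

Average mass = Σ (abundance × isotope mass) = 0.514500 × 89.90470 + 0.112200 × 90.90564 + 0.171500 × 91.90504 + 0.173800 × 93.90632 + 0.028000 × 95.90828
= 46.255968 + 10.199613 + 15.761714 + 16.320918 + 2.685432 = 91.223645 amu

91.2236 amu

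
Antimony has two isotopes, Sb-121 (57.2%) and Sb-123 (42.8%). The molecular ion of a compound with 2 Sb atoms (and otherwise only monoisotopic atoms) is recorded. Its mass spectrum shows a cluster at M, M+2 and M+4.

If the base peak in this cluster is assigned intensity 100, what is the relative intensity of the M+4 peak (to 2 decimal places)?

37.41

Term probabilities: M 0.3272, M+2 0.4896, M+4 0.1832. Base peak = M+2.
P(M+2) = C(2,1) × 0.572^1 × 0.428^1 = 2 × 0.5720 × 0.4280 = 0.489632 (base)
P(M+4) = C(2,2) × 0.572^0 × 0.428^2 = 1 × 1.0000 × 0.183184 = 0.183184
Relative intensity = 0.183184 / 0.489632 × 100 = 37.41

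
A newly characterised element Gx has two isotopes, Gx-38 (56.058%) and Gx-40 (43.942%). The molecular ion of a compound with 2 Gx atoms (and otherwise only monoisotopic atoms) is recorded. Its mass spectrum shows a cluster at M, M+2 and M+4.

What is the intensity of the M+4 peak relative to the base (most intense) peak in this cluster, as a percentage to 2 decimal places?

39.19%

Term probabilities: M 0.3142, M+2 0.4927, M+4 0.1931. Base peak = M+2.
P(M+2) = C(2,1) × 0.56058^1 × 0.43942^1 = 2 × 0.56058 × 0.43942 = 0.492660 (base)
P(M+4) = C(2,2) × 0.56058^0 × 0.43942^2 = 1 × 1.0000 × 0.19308994 = 0.193090
Relative intensity = 0.193090 / 0.492660 × 100 = 39.19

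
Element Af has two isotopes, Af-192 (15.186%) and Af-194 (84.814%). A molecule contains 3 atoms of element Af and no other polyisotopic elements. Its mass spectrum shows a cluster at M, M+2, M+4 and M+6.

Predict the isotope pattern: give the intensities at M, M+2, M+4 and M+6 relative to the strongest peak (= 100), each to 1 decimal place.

0.6 : 9.6 : 53.7 : 100.0

Each Af atom is independently Af-192 (p = 0.15186) or Af-194 (q = 0.84814); the cluster is the binomial expansion (p + q)^3.
P(M) = 0.15186^3 = 0.003502
P(M+2) = 3 × 0.15186^2 × 0.84814^1 = 0.058678
P(M+4) = 3 × 0.15186^1 × 0.84814^2 = 0.327718
P(M+6) = 0.84814^3 = 0.610102
The M+6 peak is largest (0.610102); scaling to 100 gives 0.6 : 9.6 : 53.7 : 100.0.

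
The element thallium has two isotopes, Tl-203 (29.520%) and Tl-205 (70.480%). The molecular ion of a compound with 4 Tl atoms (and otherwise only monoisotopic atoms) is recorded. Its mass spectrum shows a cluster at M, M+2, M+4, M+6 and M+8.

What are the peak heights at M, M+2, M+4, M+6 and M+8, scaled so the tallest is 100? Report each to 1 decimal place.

1.8 : 17.5 : 62.8 : 100.0 : 59.7

The 4 Tl atoms are independent, so intensities follow the terms of (0.29520 + 0.70480)^4.
P(M) = 0.29520^4 = 0.007594
P(M+2) = 4 × 0.29520^3 × 0.70480^1 = 0.072523
P(M+4) = 6 × 0.29520^2 × 0.70480^2 = 0.259726
P(M+6) = 4 × 0.29520^1 × 0.70480^3 = 0.413403
P(M+8) = 0.70480^4 = 0.246754
The M+6 peak is largest (0.413403); scaling to 100 gives 1.8 : 17.5 : 62.8 : 100.0 : 59.7.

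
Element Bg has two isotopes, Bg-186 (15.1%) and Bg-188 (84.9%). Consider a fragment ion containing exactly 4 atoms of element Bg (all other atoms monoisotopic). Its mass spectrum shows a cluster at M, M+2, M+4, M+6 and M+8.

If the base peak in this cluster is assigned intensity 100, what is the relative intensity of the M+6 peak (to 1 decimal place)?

Binomial terms of (0.151 + 0.849)^4: M 0.0005, M+2 0.0117, M+4 0.0986, M+6 0.3696, M+8 0.5196 → M+8 is the base peak.
P(M+8) = C(4,4) × 0.151^0 × 0.849^4 = 1 × 1.0000 × 0.51955408 = 0.519554 (base)
P(M+6) = C(4,3) × 0.151^1 × 0.849^3 = 4 × 0.1510 × 0.61196005 = 0.369624
Relative intensity = 0.369624 / 0.519554 × 100 = 71.1

71.1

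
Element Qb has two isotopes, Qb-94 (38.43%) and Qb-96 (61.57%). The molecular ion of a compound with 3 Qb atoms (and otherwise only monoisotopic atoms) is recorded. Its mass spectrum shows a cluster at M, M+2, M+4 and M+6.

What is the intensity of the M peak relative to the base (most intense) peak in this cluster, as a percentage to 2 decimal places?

(0.3843 + 0.6157)^3 gives M 0.0568, M+2 0.2728, M+4 0.4370, M+6 0.2334; the largest is M+4.
P(M+4) = C(3,2) × 0.3843^1 × 0.6157^2 = 3 × 0.3843 × 0.37908649 = 0.437049 (base)
P(M) = C(3,0) × 0.3843^3 × 0.6157^0 = 1 × 0.05675592 × 1.0000 = 0.056756
Relative intensity = 0.056756 / 0.437049 × 100 = 12.99

12.99%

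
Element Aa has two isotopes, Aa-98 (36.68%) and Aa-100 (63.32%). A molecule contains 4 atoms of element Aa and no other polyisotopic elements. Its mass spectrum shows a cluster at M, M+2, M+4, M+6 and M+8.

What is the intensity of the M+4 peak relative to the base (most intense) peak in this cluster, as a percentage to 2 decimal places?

Binomial terms of (0.3668 + 0.6332)^4: M 0.0181, M+2 0.1250, M+4 0.3237, M+6 0.3725, M+8 0.1608 → M+6 is the base peak.
P(M+6) = C(4,3) × 0.3668^1 × 0.6332^3 = 4 × 0.3668 × 0.25387663 = 0.372488 (base)
P(M+4) = C(4,2) × 0.3668^2 × 0.6332^2 = 6 × 0.13454224 × 0.40094224 = 0.323662
Relative intensity = 0.323662 / 0.372488 × 100 = 86.89

86.89%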